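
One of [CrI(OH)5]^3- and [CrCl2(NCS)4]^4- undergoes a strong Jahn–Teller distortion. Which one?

[CrI(OH)5]^3-: Summing ligand charges against the −3 overall charge gives an oxidation state of +3 for chromium. Cr sits in group 6, so the d-electron count is 6 − 3 = 3. The d³ configuration leaves the e_g set evenly filled (or empty) — no strong Jahn–Teller driving force.
[CrCl2(NCS)4]^4-: Summing ligand charges against the −4 overall charge gives an oxidation state of +2 for chromium. Chromium is a group-6 element; Cr(II) is therefore d⁴. Chloride and isothiocyanate are weak-field ligands for a first-row metal, so the complex is high-spin. The t₂g³e_g¹ (high-spin) configuration has an unevenly filled e_g set; the Jahn–Teller theorem predicts a tetragonal distortion (typically axial elongation) to lift the degeneracy.

[CrCl2(NCS)4]^4-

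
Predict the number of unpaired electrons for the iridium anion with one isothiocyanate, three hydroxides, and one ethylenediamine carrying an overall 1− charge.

0 unpaired electrons

Summing ligand charges against the −1 overall charge gives an oxidation state of +3 for iridium.
Group 9 minus oxidation state 3 gives a d⁶ configuration.
Counting donor atoms: 1×isothiocyanate (monodentate) → 1 donor; 3×hydroxide (monodentate) → 3 donors; 1×ethylenediamine (bidentate) → 2 donors. Coordination number = 6.
The spin state decides the count: a 5d ion has a large Δₒ and is invariably low-spin.
An octahedral low-spin d⁶ ion is t₂g⁶e_g⁰, giving 0 unpaired electrons.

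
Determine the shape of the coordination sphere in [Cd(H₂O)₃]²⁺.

Water is neutral; balancing the +2 overall charge requires Cd(II).
Cd sits in group 12, so the d-electron count is 12 − 2 = 10.
Coordination number: 3.
Three ligands around a d¹⁰ centre minimise repulsion in a trigonal-planar arrangement.

trigonal planar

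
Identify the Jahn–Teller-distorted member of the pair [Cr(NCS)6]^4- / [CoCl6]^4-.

[Cr(NCS)6]^4-: Ligand charges: each isothiocyanate is −1. With an overall charge of −4 the chromium centre must be in the +2 oxidation state. Cr sits in group 6, so the d-electron count is 6 − 2 = 4. Isothiocyanate is a weak-field ligand for a first-row metal, so the complex is high-spin. The t₂g³e_g¹ (high-spin) configuration has an unevenly filled e_g set; the Jahn–Teller theorem predicts a tetragonal distortion (typically axial elongation) to lift the degeneracy.
[CoCl6]^4-: Each chloride is −1; balancing the −4 overall charge requires Co(II). Group 9 minus oxidation state 2 gives a d⁷ configuration. Chloride is a weak-field ligand for a first-row metal, so the complex is high-spin. The d⁷ configuration leaves the e_g set evenly filled (or empty) — no strong Jahn–Teller driving force.

[Cr(NCS)6]^4-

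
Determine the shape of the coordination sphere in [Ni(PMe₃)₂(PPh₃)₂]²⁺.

square planar

Trimethylphosphine is neutral; triphenylphosphine is neutral; balancing the +2 overall charge requires Ni(II).
Ni sits in group 10, so the d-electron count is 10 − 2 = 8.
With 4 monodentate ligands the coordination number is 4.
Trimethylphosphine and triphenylphosphine are strong-field ligands (high in the spectrochemical series).
A 3d d⁸ ion with strong-field ligands gains enough CFSE to favour square planar over tetrahedral.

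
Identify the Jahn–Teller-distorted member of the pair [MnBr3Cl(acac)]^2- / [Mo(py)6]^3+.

[MnBr3Cl(acac)]^2-: Summing ligand charges against the −2 overall charge gives an oxidation state of +3 for manganese. Mn sits in group 7, so the d-electron count is 7 − 3 = 4. Acetylacetonate, bromide, and chloride are weak-field ligands for a first-row metal, so the complex is high-spin. The t₂g³e_g¹ (high-spin) configuration has an unevenly filled e_g set; the Jahn–Teller theorem predicts a tetragonal distortion (typically axial elongation) to lift the degeneracy.
[Mo(py)6]^3+: Ligand charges: pyridine is neutral. With an overall charge of +3 the molybdenum centre must be in the +3 oxidation state. Molybdenum is a group-6 element; Mo(III) is therefore d³. The d³ configuration leaves the e_g set evenly filled (or empty) — no strong Jahn–Teller driving force.

[MnBr3Cl(acac)]^2-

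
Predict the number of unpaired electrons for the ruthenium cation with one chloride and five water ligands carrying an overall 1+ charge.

Summing ligand charges against the +1 overall charge gives an oxidation state of +2 for ruthenium.
Ruthenium is a group-8 element; Ru(II) is therefore d⁶.
The spin state decides the count: a 4d ion has a large Δₒ and is invariably low-spin.
An octahedral low-spin d⁶ ion is t₂g⁶e_g⁰, giving 0 unpaired electrons.

0 unpaired electrons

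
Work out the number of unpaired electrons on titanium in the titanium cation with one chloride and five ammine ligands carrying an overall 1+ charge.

Summing ligand charges against the +1 overall charge gives an oxidation state of +2 for titanium.
Ti sits in group 4, so the d-electron count is 4 − 2 = 2.
In an octahedral field the d² configuration is t₂g²e_g⁰ (only one arrangement possible), giving 2 unpaired electrons.

2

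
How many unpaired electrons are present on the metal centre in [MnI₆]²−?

3 unpaired electrons

Each iodide is −1; balancing the −2 overall charge requires Mn(IV).
Group 7 minus oxidation state 4 gives a d³ configuration.
In an octahedral field the d³ configuration is t₂g³e_g⁰ (only one arrangement possible), giving 3 unpaired electrons.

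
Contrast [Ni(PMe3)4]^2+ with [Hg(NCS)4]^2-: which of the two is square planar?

For [Ni(PMe3)4]^2+: Summing ligand charges against the +2 overall charge gives an oxidation state of +2 for nickel. Group 10 minus oxidation state 2 gives a d⁸ configuration. Trimethylphosphine is a strong-field ligand (high in the spectrochemical series). A 3d d⁸ ion with strong-field ligands gains enough CFSE to favour square planar over tetrahedral. → square planar.
For [Hg(NCS)4]^2-: Ligand charges: each isothiocyanate is −1. With an overall charge of −2 the mercury centre must be in the +2 oxidation state. Hg sits in group 12, so the d-electron count is 12 − 2 = 10. A d¹⁰ ion has no crystal-field stabilisation preference between square planar and tetrahedral, so four ligands adopt the sterically favoured tetrahedral geometry. → tetrahedral.

[Ni(PMe3)4]^2+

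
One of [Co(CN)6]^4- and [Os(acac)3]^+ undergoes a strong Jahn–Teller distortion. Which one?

[Co(CN)6]^4-: Each cyanide is −1; balancing the −4 overall charge requires Co(II). Group 9 minus oxidation state 2 gives a d⁷ configuration. Cyanide is a strong-field ligand (high in the spectrochemical series) for a first-row metal, so the complex is low-spin. The t₂g⁶e_g¹ (low-spin) configuration has an unevenly filled e_g set; the Jahn–Teller theorem predicts a tetragonal distortion (typically axial elongation) to lift the degeneracy.
[Os(acac)3]^+: Summing ligand charges against the +1 overall charge gives an oxidation state of +4 for osmium. Os sits in group 8, so the d-electron count is 8 − 4 = 4. A 5d ion has a large Δₒ and is invariably low-spin. The d⁴ configuration leaves the e_g set evenly filled (or empty) — no strong Jahn–Teller driving force.

[Co(CN)6]^4-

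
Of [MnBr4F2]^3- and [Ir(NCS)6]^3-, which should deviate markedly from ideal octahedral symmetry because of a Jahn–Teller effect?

[MnBr4F2]^3-: Summing ligand charges against the −3 overall charge gives an oxidation state of +3 for manganese. Mn sits in group 7, so the d-electron count is 7 − 3 = 4. Bromide and fluoride are weak-field ligands for a first-row metal, so the complex is high-spin. The t₂g³e_g¹ (high-spin) configuration has an unevenly filled e_g set; the Jahn–Teller theorem predicts a tetragonal distortion (typically axial elongation) to lift the degeneracy.
[Ir(NCS)6]^3-: Summing ligand charges against the −3 overall charge gives an oxidation state of +3 for iridium. Group 9 minus oxidation state 3 gives a d⁶ configuration. A 5d ion has a large Δₒ and is invariably low-spin. The d⁶ configuration leaves the e_g set evenly filled (or empty) — no strong Jahn–Teller driving force.

[MnBr4F2]^3-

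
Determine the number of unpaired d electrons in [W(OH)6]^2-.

2 unpaired electrons

Summing ligand charges against the −2 overall charge gives an oxidation state of +4 for tungsten.
W sits in group 6, so the d-electron count is 6 − 4 = 2.
In an octahedral field the d² configuration is t₂g²e_g⁰ (only one arrangement possible), giving 2 unpaired electrons.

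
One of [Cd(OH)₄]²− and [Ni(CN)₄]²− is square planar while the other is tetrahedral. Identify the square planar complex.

[Ni(CN)₄]²−

For [Cd(OH)₄]²−: Summing ligand charges against the −2 overall charge gives an oxidation state of +2 for cadmium. Cd sits in group 12, so the d-electron count is 12 − 2 = 10. A d¹⁰ ion has no crystal-field stabilisation preference between square planar and tetrahedral, so four ligands adopt the sterically favoured tetrahedral geometry. → tetrahedral.
For [Ni(CN)₄]²−: Summing ligand charges against the −2 overall charge gives an oxidation state of +2 for nickel. Nickel is a group-10 element; Ni(II) is therefore d⁸. Cyanide is a strong-field ligand (high in the spectrochemical series). A 3d d⁸ ion with strong-field ligands gains enough CFSE to favour square planar over tetrahedral. → square planar.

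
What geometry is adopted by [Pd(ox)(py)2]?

Each oxalate is −2; pyridine is neutral; balancing the 0 overall charge requires Pd(II).
Group 10 minus oxidation state 2 gives a d⁸ configuration.
Counting donor atoms: 1×oxalate (bidentate) → 2 donors; 2×pyridine (monodentate) → 2 donors. Coordination number = 4.
A 4d d⁸ ion has a large crystal-field splitting; square planar leaves the high-energy d_{x²−y²} orbital empty and maximises CFSE.

square planar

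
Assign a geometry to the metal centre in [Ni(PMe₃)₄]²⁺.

square planar

Summing ligand charges against the +2 overall charge gives an oxidation state of +2 for nickel.
Ni sits in group 10, so the d-electron count is 10 − 2 = 8.
Coordination number: 4.
Trimethylphosphine is a strong-field ligand (high in the spectrochemical series).
A 3d d⁸ ion with strong-field ligands gains enough CFSE to favour square planar over tetrahedral.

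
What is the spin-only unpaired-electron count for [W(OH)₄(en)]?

2

Ligand charges: each hydroxide is −1; ethylenediamine is neutral. With an overall charge of 0 the tungsten centre must be in the +4 oxidation state.
W sits in group 6, so the d-electron count is 6 − 4 = 2.
Counting donor atoms: 4×hydroxide (monodentate) → 4 donors; 1×ethylenediamine (bidentate) → 2 donors. Coordination number = 6.
In an octahedral field the d² configuration is t₂g²e_g⁰ (only one arrangement possible), giving 2 unpaired electrons.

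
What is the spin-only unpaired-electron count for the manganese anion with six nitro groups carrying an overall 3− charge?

Summing ligand charges against the −3 overall charge gives an oxidation state of +3 for manganese.
Mn sits in group 7, so the d-electron count is 7 − 3 = 4.
The spin state decides the count: Nitro (N-bound nitrite) is a strong-field ligand (high in the spectrochemical series) for a first-row metal, so the complex is low-spin.
An octahedral low-spin d⁴ ion is t₂g⁴e_g⁰, giving 2 unpaired electrons.

2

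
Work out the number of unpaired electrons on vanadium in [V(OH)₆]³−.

Each hydroxide is −1; balancing the −3 overall charge requires V(III).
Vanadium is a group-5 element; V(III) is therefore d².
In an octahedral field the d² configuration is t₂g²e_g⁰ (only one arrangement possible), giving 2 unpaired electrons.

2 unpaired electrons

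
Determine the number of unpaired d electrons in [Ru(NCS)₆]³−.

1

Summing ligand charges against the −3 overall charge gives an oxidation state of +3 for ruthenium.
Ruthenium is a group-8 element; Ru(III) is therefore d⁵.
The spin state decides the count: a 4d ion has a large Δₒ and is invariably low-spin.
An octahedral low-spin d⁵ ion is t₂g⁵e_g⁰, giving 1 unpaired electron.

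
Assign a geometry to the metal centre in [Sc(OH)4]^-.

tetrahedral

Summing ligand charges against the −1 overall charge gives an oxidation state of +3 for scandium.
Scandium is a group-3 element; Sc(III) is therefore d⁰.
With 4 monodentate ligands the coordination number is 4.
A d⁰ ion has no crystal-field stabilisation preference between square planar and tetrahedral, so four ligands adopt the sterically favoured tetrahedral geometry.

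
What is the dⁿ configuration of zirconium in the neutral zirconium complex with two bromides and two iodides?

d⁰

Ligand charges: each bromide is −1; each iodide is −1. With an overall charge of 0 the zirconium centre must be in the +4 oxidation state.
Zr sits in group 4, so the d-electron count is 4 − 4 = 0.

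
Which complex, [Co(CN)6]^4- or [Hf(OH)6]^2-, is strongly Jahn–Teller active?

[Co(CN)6]^4-

[Co(CN)6]^4-: Ligand charges: each cyanide is −1. With an overall charge of −4 the cobalt centre must be in the +2 oxidation state. Co sits in group 9, so the d-electron count is 9 − 2 = 7. Cyanide is a strong-field ligand (high in the spectrochemical series) for a first-row metal, so the complex is low-spin. The t₂g⁶e_g¹ (low-spin) configuration has an unevenly filled e_g set; the Jahn–Teller theorem predicts a tetragonal distortion (typically axial elongation) to lift the degeneracy.
[Hf(OH)6]^2-: Summing ligand charges against the −2 overall charge gives an oxidation state of +4 for hafnium. Group 4 minus oxidation state 4 gives a d⁰ configuration. The d⁰ configuration leaves the e_g set evenly filled (or empty) — no strong Jahn–Teller driving force.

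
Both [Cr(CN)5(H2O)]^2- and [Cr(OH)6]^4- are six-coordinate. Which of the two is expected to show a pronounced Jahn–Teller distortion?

[Cr(CN)5(H2O)]^2-: Ligand charges: each cyanide is −1; water is neutral. With an overall charge of −2 the chromium centre must be in the +3 oxidation state. Group 6 minus oxidation state 3 gives a d³ configuration. The d³ configuration leaves the e_g set evenly filled (or empty) — no strong Jahn–Teller driving force.
[Cr(OH)6]^4-: Each hydroxide is −1; balancing the −4 overall charge requires Cr(II). Group 6 minus oxidation state 2 gives a d⁴ configuration. Hydroxide is a weak-field ligand for a first-row metal, so the complex is high-spin. The t₂g³e_g¹ (high-spin) configuration has an unevenly filled e_g set; the Jahn–Teller theorem predicts a tetragonal distortion (typically axial elongation) to lift the degeneracy.

[Cr(OH)6]^4-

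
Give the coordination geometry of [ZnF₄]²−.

Ligand charges: each fluoride is −1. With an overall charge of −2 the zinc centre must be in the +2 oxidation state.
Zn sits in group 12, so the d-electron count is 12 − 2 = 10.
Coordination number: 4.
A d¹⁰ ion has no crystal-field stabilisation preference between square planar and tetrahedral, so four ligands adopt the sterically favoured tetrahedral geometry.

tetrahedral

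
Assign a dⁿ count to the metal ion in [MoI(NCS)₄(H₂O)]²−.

Each iodide is −1; each isothiocyanate is −1; water is neutral; balancing the −2 overall charge requires Mo(III).
Mo sits in group 6, so the d-electron count is 6 − 3 = 3.

d³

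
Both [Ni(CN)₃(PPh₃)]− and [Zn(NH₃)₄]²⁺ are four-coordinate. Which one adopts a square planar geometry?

For [Ni(CN)₃(PPh₃)]−: Each cyanide is −1; triphenylphosphine is neutral; balancing the −1 overall charge requires Ni(II). Nickel is a group-10 element; Ni(II) is therefore d⁸. Cyanide and triphenylphosphine are strong-field ligands (high in the spectrochemical series). A 3d d⁸ ion with strong-field ligands gains enough CFSE to favour square planar over tetrahedral. → square planar.
For [Zn(NH₃)₄]²⁺: Ammonia is neutral; balancing the +2 overall charge requires Zn(II). Zn sits in group 12, so the d-electron count is 12 − 2 = 10. A d¹⁰ ion has no crystal-field stabilisation preference between square planar and tetrahedral, so four ligands adopt the sterically favoured tetrahedral geometry. → tetrahedral.

[Ni(CN)₃(PPh₃)]−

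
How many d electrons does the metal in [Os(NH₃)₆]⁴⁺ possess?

Ligand charges: ammonia is neutral. With an overall charge of +4 the osmium centre must be in the +4 oxidation state.
Os sits in group 8, so the d-electron count is 8 − 4 = 4.

d4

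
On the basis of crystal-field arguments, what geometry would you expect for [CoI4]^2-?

tetrahedral

Ligand charges: each iodide is −1. With an overall charge of −2 the cobalt centre must be in the +2 oxidation state.
Co sits in group 9, so the d-electron count is 9 − 2 = 7.
Coordination number: 4.
Iodide is a weak-field ligand.
For a high-spin 3d d⁷ ion with weak-field ligands the small Δₜ gives little square-planar CFSE advantage, so four ligands adopt the sterically favoured tetrahedral geometry.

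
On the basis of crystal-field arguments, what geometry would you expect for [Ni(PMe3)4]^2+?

Trimethylphosphine is neutral; balancing the +2 overall charge requires Ni(II).
Nickel is a group-10 element; Ni(II) is therefore d⁸.
With 4 monodentate ligands the coordination number is 4.
Trimethylphosphine is a strong-field ligand (high in the spectrochemical series).
A 3d d⁸ ion with strong-field ligands gains enough CFSE to favour square planar over tetrahedral.

square planar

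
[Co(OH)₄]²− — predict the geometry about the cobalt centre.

tetrahedral

Ligand charges: each hydroxide is −1. With an overall charge of −2 the cobalt centre must be in the +2 oxidation state.
Cobalt is a group-9 element; Co(II) is therefore d⁷.
With 4 monodentate ligands the coordination number is 4.
Hydroxide is a weak-field ligand.
For a high-spin 3d d⁷ ion with weak-field ligands the small Δₜ gives little square-planar CFSE advantage, so four ligands adopt the sterically favoured tetrahedral geometry.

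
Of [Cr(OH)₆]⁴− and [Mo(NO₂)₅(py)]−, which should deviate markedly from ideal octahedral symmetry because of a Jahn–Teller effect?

[Cr(OH)₆]⁴−: Each hydroxide is −1; balancing the −4 overall charge requires Cr(II). Cr sits in group 6, so the d-electron count is 6 − 2 = 4. Hydroxide is a weak-field ligand for a first-row metal, so the complex is high-spin. The t₂g³e_g¹ (high-spin) configuration has an unevenly filled e_g set; the Jahn–Teller theorem predicts a tetragonal distortion (typically axial elongation) to lift the degeneracy.
[Mo(NO₂)₅(py)]−: Each nitro (N-bound nitrite) is −1; pyridine is neutral; balancing the −1 overall charge requires Mo(IV). Molybdenum is a group-6 element; Mo(IV) is therefore d². The d² configuration leaves the e_g set evenly filled (or empty) — no strong Jahn–Teller driving force.

[Cr(OH)₆]⁴−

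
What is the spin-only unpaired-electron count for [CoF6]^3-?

Each fluoride is −1; balancing the −3 overall charge requires Co(III).
Cobalt is a group-9 element; Co(III) is therefore d⁶.
The spin state decides the count: fluoride is the one ligand weak enough to leave Co(III) high-spin — [CoF₆]³⁻ is the classic exception.
An octahedral high-spin d⁶ ion is t₂g⁴e_g², giving 4 unpaired electrons.

4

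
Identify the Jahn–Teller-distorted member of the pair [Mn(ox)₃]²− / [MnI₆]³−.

[MnI₆]³−

[Mn(ox)₃]²−: Each oxalate is −2; balancing the −2 overall charge requires Mn(IV). Manganese is a group-7 element; Mn(IV) is therefore d³. The d³ configuration leaves the e_g set evenly filled (or empty) — no strong Jahn–Teller driving force.
[MnI₆]³−: Summing ligand charges against the −3 overall charge gives an oxidation state of +3 for manganese. Manganese is a group-7 element; Mn(III) is therefore d⁴. Iodide is a weak-field ligand for a first-row metal, so the complex is high-spin. The t₂g³e_g¹ (high-spin) configuration has an unevenly filled e_g set; the Jahn–Teller theorem predicts a tetragonal distortion (typically axial elongation) to lift the degeneracy.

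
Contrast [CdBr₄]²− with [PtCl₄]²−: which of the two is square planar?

For [CdBr₄]²−: Summing ligand charges against the −2 overall charge gives an oxidation state of +2 for cadmium. Cadmium is a group-12 element; Cd(II) is therefore d¹⁰. A d¹⁰ ion has no crystal-field stabilisation preference between square planar and tetrahedral, so four ligands adopt the sterically favoured tetrahedral geometry. → tetrahedral.
For [PtCl₄]²−: Each chloride is −1; balancing the −2 overall charge requires Pt(II). Group 10 minus oxidation state 2 gives a d⁸ configuration. A 5d d⁸ ion has a large crystal-field splitting; square planar leaves the high-energy d_{x²−y²} orbital empty and maximises CFSE. → square planar.

[PtCl₄]²−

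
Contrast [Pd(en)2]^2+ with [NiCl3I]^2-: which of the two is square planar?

[Pd(en)2]^2+

For [Pd(en)2]^2+: Ligand charges: ethylenediamine is neutral. With an overall charge of +2 the palladium centre must be in the +2 oxidation state. Pd sits in group 10, so the d-electron count is 10 − 2 = 8. A 4d d⁸ ion has a large crystal-field splitting; square planar leaves the high-energy d_{x²−y²} orbital empty and maximises CFSE. → square planar.
For [NiCl3I]^2-: Each chloride is −1; each iodide is −1; balancing the −2 overall charge requires Ni(II). Ni sits in group 10, so the d-electron count is 10 − 2 = 8. Chloride and iodide are weak-field ligands. With weak-field ligands the CFSE gain from square planar is small, so a 3d d⁸ ion takes the sterically preferred tetrahedral geometry. → tetrahedral.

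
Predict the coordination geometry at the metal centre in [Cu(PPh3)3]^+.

trigonal planar

Ligand charges: triphenylphosphine is neutral. With an overall charge of +1 the copper centre must be in the +1 oxidation state.
Cu sits in group 11, so the d-electron count is 11 − 1 = 10.
With 3 monodentate ligands the coordination number is 3.
Three ligands around a d¹⁰ centre minimise repulsion in a trigonal-planar arrangement.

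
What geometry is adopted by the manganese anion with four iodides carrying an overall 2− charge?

tetrahedral

Summing ligand charges against the −2 overall charge gives an oxidation state of +2 for manganese.
Group 7 minus oxidation state 2 gives a d⁵ configuration.
Coordination number: 4.
Iodide is a weak-field ligand.
A high-spin d⁵ ion has zero CFSE in either geometry, so four ligands adopt the sterically favoured tetrahedral geometry.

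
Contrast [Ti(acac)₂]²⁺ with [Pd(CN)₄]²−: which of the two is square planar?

For [Ti(acac)₂]²⁺: Summing ligand charges against the +2 overall charge gives an oxidation state of +4 for titanium. Titanium is a group-4 element; Ti(IV) is therefore d⁰. A d⁰ ion has no crystal-field stabilisation preference between square planar and tetrahedral, so four ligands adopt the sterically favoured tetrahedral geometry. → tetrahedral.
For [Pd(CN)₄]²−: Each cyanide is −1; balancing the −2 overall charge requires Pd(II). Palladium is a group-10 element; Pd(II) is therefore d⁸. A 4d d⁸ ion has a large crystal-field splitting; square planar leaves the high-energy d_{x²−y²} orbital empty and maximises CFSE. → square planar.

[Pd(CN)₄]²−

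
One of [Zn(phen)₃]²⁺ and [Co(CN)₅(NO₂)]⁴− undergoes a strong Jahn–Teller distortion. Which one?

[Zn(phen)₃]²⁺: Summing ligand charges against the +2 overall charge gives an oxidation state of +2 for zinc. Zn sits in group 12, so the d-electron count is 12 − 2 = 10. The d¹⁰ configuration leaves the e_g set evenly filled (or empty) — no strong Jahn–Teller driving force.
[Co(CN)₅(NO₂)]⁴−: Ligand charges: each cyanide is −1; each nitro (N-bound nitrite) is −1. With an overall charge of −4 the cobalt centre must be in the +2 oxidation state. Cobalt is a group-9 element; Co(II) is therefore d⁷. Cyanide and nitro (N-bound nitrite) are strong-field ligands (high in the spectrochemical series) for a first-row metal, so the complex is low-spin. The t₂g⁶e_g¹ (low-spin) configuration has an unevenly filled e_g set; the Jahn–Teller theorem predicts a tetragonal distortion (typically axial elongation) to lift the degeneracy.

[Co(CN)₅(NO₂)]⁴−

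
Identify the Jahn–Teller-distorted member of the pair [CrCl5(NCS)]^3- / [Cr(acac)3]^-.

[Cr(acac)3]^-

[CrCl5(NCS)]^3-: Summing ligand charges against the −3 overall charge gives an oxidation state of +3 for chromium. Group 6 minus oxidation state 3 gives a d³ configuration. The d³ configuration leaves the e_g set evenly filled (or empty) — no strong Jahn–Teller driving force.
[Cr(acac)3]^-: Ligand charges: each acetylacetonate is −1. With an overall charge of −1 the chromium centre must be in the +2 oxidation state. Cr sits in group 6, so the d-electron count is 6 − 2 = 4. Acetylacetonate is a weak-field ligand for a first-row metal, so the complex is high-spin. The t₂g³e_g¹ (high-spin) configuration has an unevenly filled e_g set; the Jahn–Teller theorem predicts a tetragonal distortion (typically axial elongation) to lift the degeneracy.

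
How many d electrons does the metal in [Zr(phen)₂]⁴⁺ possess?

d0

1,10-phenanthroline is neutral; balancing the +4 overall charge requires Zr(IV).
Zr sits in group 4, so the d-electron count is 4 − 4 = 0.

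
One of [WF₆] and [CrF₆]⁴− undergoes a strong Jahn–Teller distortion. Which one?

[WF₆]: Summing ligand charges against the 0 overall charge gives an oxidation state of +6 for tungsten. W sits in group 6, so the d-electron count is 6 − 6 = 0. The d⁰ configuration leaves the e_g set evenly filled (or empty) — no strong Jahn–Teller driving force.
[CrF₆]⁴−: Summing ligand charges against the −4 overall charge gives an oxidation state of +2 for chromium. Chromium is a group-6 element; Cr(II) is therefore d⁴. Fluoride is a weak-field ligand for a first-row metal, so the complex is high-spin. The t₂g³e_g¹ (high-spin) configuration has an unevenly filled e_g set; the Jahn–Teller theorem predicts a tetragonal distortion (typically axial elongation) to lift the degeneracy.

[CrF₆]⁴−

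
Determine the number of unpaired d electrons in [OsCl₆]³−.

Summing ligand charges against the −3 overall charge gives an oxidation state of +3 for osmium.
Osmium is a group-8 element; Os(III) is therefore d⁵.
The spin state decides the count: a 5d ion has a large Δₒ and is invariably low-spin.
An octahedral low-spin d⁵ ion is t₂g⁵e_g⁰, giving 1 unpaired electron.

1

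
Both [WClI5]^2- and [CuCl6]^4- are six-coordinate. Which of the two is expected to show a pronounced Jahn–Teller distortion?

[CuCl6]^4-

[WClI5]^2-: Summing ligand charges against the −2 overall charge gives an oxidation state of +4 for tungsten. Tungsten is a group-6 element; W(IV) is therefore d². The d² configuration leaves the e_g set evenly filled (or empty) — no strong Jahn–Teller driving force.
[CuCl6]^4-: Ligand charges: each chloride is −1. With an overall charge of −4 the copper centre must be in the +2 oxidation state. Group 11 minus oxidation state 2 gives a d⁹ configuration. The t₂g⁶e_g³ configuration has an unevenly filled e_g set; the Jahn–Teller theorem predicts a tetragonal distortion (typically axial elongation) to lift the degeneracy.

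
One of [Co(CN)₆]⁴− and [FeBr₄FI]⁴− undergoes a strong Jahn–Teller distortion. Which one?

[Co(CN)₆]⁴−: Each cyanide is −1; balancing the −4 overall charge requires Co(II). Co sits in group 9, so the d-electron count is 9 − 2 = 7. Cyanide is a strong-field ligand (high in the spectrochemical series) for a first-row metal, so the complex is low-spin. The t₂g⁶e_g¹ (low-spin) configuration has an unevenly filled e_g set; the Jahn–Teller theorem predicts a tetragonal distortion (typically axial elongation) to lift the degeneracy.
[FeBr₄FI]⁴−: Ligand charges: each bromide is −1; each fluoride is −1; each iodide is −1. With an overall charge of −4 the iron centre must be in the +2 oxidation state. Group 8 minus oxidation state 2 gives a d⁶ configuration. Bromide, fluoride, and iodide are weak-field ligands for a first-row metal, so the complex is high-spin. The d⁶ configuration leaves the e_g set evenly filled (or empty) — no strong Jahn–Teller driving force.

[Co(CN)₆]⁴−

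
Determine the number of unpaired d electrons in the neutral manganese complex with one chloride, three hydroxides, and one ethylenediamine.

Each chloride is −1; each hydroxide is −1; ethylenediamine is neutral; balancing the 0 overall charge requires Mn(IV).
Group 7 minus oxidation state 4 gives a d³ configuration.
Counting donor atoms: 1×chloride (monodentate) → 1 donor; 3×hydroxide (monodentate) → 3 donors; 1×ethylenediamine (bidentate) → 2 donors. Coordination number = 6.
In an octahedral field the d³ configuration is t₂g³e_g⁰ (only one arrangement possible), giving 3 unpaired electrons.

3 unpaired electrons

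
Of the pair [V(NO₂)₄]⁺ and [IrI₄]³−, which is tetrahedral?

[V(NO₂)₄]⁺

For [V(NO₂)₄]⁺: Ligand charges: each nitro (N-bound nitrite) is −1. With an overall charge of +1 the vanadium centre must be in the +5 oxidation state. V sits in group 5, so the d-electron count is 5 − 5 = 0. A d⁰ ion has no crystal-field stabilisation preference between square planar and tetrahedral, so four ligands adopt the sterically favoured tetrahedral geometry. → tetrahedral.
For [IrI₄]³−: Each iodide is −1; balancing the −3 overall charge requires Ir(I). Group 9 minus oxidation state 1 gives a d⁸ configuration. A 5d d⁸ ion has a large crystal-field splitting; square planar leaves the high-energy d_{x²−y²} orbital empty and maximises CFSE. → square planar.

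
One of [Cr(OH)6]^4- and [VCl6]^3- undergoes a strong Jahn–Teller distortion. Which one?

[Cr(OH)6]^4-: Each hydroxide is −1; balancing the −4 overall charge requires Cr(II). Chromium is a group-6 element; Cr(II) is therefore d⁴. Hydroxide is a weak-field ligand for a first-row metal, so the complex is high-spin. The t₂g³e_g¹ (high-spin) configuration has an unevenly filled e_g set; the Jahn–Teller theorem predicts a tetragonal distortion (typically axial elongation) to lift the degeneracy.
[VCl6]^3-: Summing ligand charges against the −3 overall charge gives an oxidation state of +3 for vanadium. Group 5 minus oxidation state 3 gives a d² configuration. The d² configuration leaves the e_g set evenly filled (or empty) — no strong Jahn–Teller driving force.

[Cr(OH)6]^4-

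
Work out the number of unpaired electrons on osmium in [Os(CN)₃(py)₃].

Ligand charges: each cyanide is −1; pyridine is neutral. With an overall charge of 0 the osmium centre must be in the +3 oxidation state.
Os sits in group 8, so the d-electron count is 8 − 3 = 5.
The spin state decides the count: a 5d ion has a large Δₒ and is invariably low-spin.
An octahedral low-spin d⁵ ion is t₂g⁵e_g⁰, giving 1 unpaired electron.

1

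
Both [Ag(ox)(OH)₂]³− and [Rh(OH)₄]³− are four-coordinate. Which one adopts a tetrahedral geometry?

[Ag(ox)(OH)₂]³−

For [Ag(ox)(OH)₂]³−: Each oxalate is −2; each hydroxide is −1; balancing the −3 overall charge requires Ag(I). Group 11 minus oxidation state 1 gives a d¹⁰ configuration. A d¹⁰ ion has no crystal-field stabilisation preference between square planar and tetrahedral, so four ligands adopt the sterically favoured tetrahedral geometry. → tetrahedral.
For [Rh(OH)₄]³−: Summing ligand charges against the −3 overall charge gives an oxidation state of +1 for rhodium. Rh sits in group 9, so the d-electron count is 9 − 1 = 8. A 4d d⁸ ion has a large crystal-field splitting; square planar leaves the high-energy d_{x²−y²} orbital empty and maximises CFSE. → square planar.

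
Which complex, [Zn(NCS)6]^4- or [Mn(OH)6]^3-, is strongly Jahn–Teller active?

[Mn(OH)6]^3-

[Zn(NCS)6]^4-: Ligand charges: each isothiocyanate is −1. With an overall charge of −4 the zinc centre must be in the +2 oxidation state. Zn sits in group 12, so the d-electron count is 12 − 2 = 10. The d¹⁰ configuration leaves the e_g set evenly filled (or empty) — no strong Jahn–Teller driving force.
[Mn(OH)6]^3-: Ligand charges: each hydroxide is −1. With an overall charge of −3 the manganese centre must be in the +3 oxidation state. Group 7 minus oxidation state 3 gives a d⁴ configuration. Hydroxide is a weak-field ligand for a first-row metal, so the complex is high-spin. The t₂g³e_g¹ (high-spin) configuration has an unevenly filled e_g set; the Jahn–Teller theorem predicts a tetragonal distortion (typically axial elongation) to lift the degeneracy.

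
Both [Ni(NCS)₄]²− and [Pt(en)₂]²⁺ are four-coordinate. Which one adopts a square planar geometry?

For [Ni(NCS)₄]²−: Summing ligand charges against the −2 overall charge gives an oxidation state of +2 for nickel. Nickel is a group-10 element; Ni(II) is therefore d⁸. Isothiocyanate is a weak-field ligand. With weak-field ligands the CFSE gain from square planar is small, so a 3d d⁸ ion takes the sterically preferred tetrahedral geometry. → tetrahedral.
For [Pt(en)₂]²⁺: Summing ligand charges against the +2 overall charge gives an oxidation state of +2 for platinum. Pt sits in group 10, so the d-electron count is 10 − 2 = 8. A 5d d⁸ ion has a large crystal-field splitting; square planar leaves the high-energy d_{x²−y²} orbital empty and maximises CFSE. → square planar.

[Pt(en)₂]²⁺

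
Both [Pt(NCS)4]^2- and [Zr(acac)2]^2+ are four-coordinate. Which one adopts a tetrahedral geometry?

[Zr(acac)2]^2+

For [Pt(NCS)4]^2-: Each isothiocyanate is −1; balancing the −2 overall charge requires Pt(II). Group 10 minus oxidation state 2 gives a d⁸ configuration. A 5d d⁸ ion has a large crystal-field splitting; square planar leaves the high-energy d_{x²−y²} orbital empty and maximises CFSE. → square planar.
For [Zr(acac)2]^2+: Ligand charges: each acetylacetonate is −1. With an overall charge of +2 the zirconium centre must be in the +4 oxidation state. Zirconium is a group-4 element; Zr(IV) is therefore d⁰. A d⁰ ion has no crystal-field stabilisation preference between square planar and tetrahedral, so four ligands adopt the sterically favoured tetrahedral geometry. → tetrahedral.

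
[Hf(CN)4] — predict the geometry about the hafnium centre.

Summing ligand charges against the 0 overall charge gives an oxidation state of +4 for hafnium.
Hf sits in group 4, so the d-electron count is 4 − 4 = 0.
With 4 monodentate ligands the coordination number is 4.
A d⁰ ion has no crystal-field stabilisation preference between square planar and tetrahedral, so four ligands adopt the sterically favoured tetrahedral geometry.

tetrahedral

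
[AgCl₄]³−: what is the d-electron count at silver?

d10

Each chloride is −1; balancing the −3 overall charge requires Ag(I).
Silver is a group-11 element; Ag(I) is therefore d¹⁰.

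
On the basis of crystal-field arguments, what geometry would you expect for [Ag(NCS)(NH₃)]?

linear

Ligand charges: each isothiocyanate is −1; ammonia is neutral. With an overall charge of 0 the silver centre must be in the +1 oxidation state.
Group 11 minus oxidation state 1 gives a d¹⁰ configuration.
Coordination number: 2.
A d¹⁰ ion with only two ligands adopts a linear arrangement (sp hybridisation; no CFSE preference).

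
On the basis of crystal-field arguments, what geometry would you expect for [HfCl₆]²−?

Summing ligand charges against the −2 overall charge gives an oxidation state of +4 for hafnium.
Hf sits in group 4, so the d-electron count is 4 − 4 = 0.
Coordination number: 6.
Six donors around a single metal centre give an octahedral coordination sphere.

octahedral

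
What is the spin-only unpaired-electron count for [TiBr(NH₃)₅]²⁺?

1 unpaired electron

Summing ligand charges against the +2 overall charge gives an oxidation state of +3 for titanium.
Titanium is a group-4 element; Ti(III) is therefore d¹.
In an octahedral field the d¹ configuration is t₂g¹e_g⁰ (only one arrangement possible), giving 1 unpaired electron.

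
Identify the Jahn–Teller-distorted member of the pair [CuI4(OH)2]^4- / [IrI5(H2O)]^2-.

[CuI4(OH)2]^4-: Each iodide is −1; each hydroxide is −1; balancing the −4 overall charge requires Cu(II). Copper is a group-11 element; Cu(II) is therefore d⁹. The t₂g⁶e_g³ configuration has an unevenly filled e_g set; the Jahn–Teller theorem predicts a tetragonal distortion (typically axial elongation) to lift the degeneracy.
[IrI5(H2O)]^2-: Summing ligand charges against the −2 overall charge gives an oxidation state of +3 for iridium. Iridium is a group-9 element; Ir(III) is therefore d⁶. A 5d ion has a large Δₒ and is invariably low-spin. The d⁶ configuration leaves the e_g set evenly filled (or empty) — no strong Jahn–Teller driving force.

[CuI4(OH)2]^4-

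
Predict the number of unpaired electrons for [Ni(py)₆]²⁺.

Pyridine is neutral; balancing the +2 overall charge requires Ni(II).
Group 10 minus oxidation state 2 gives a d⁸ configuration.
In an octahedral field the d⁸ configuration is t₂g⁶e_g² (only one arrangement possible), giving 2 unpaired electrons.

2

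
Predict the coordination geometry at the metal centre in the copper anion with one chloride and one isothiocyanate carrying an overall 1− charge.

linear

Summing ligand charges against the −1 overall charge gives an oxidation state of +1 for copper.
Copper is a group-11 element; Cu(I) is therefore d¹⁰.
Coordination number: 2.
A d¹⁰ ion with only two ligands adopts a linear arrangement (sp hybridisation; no CFSE preference).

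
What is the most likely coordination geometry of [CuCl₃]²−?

trigonal planar

Summing ligand charges against the −2 overall charge gives an oxidation state of +1 for copper.
Copper is a group-11 element; Cu(I) is therefore d¹⁰.
With 3 monodentate ligands the coordination number is 3.
Three ligands around a d¹⁰ centre minimise repulsion in a trigonal-planar arrangement.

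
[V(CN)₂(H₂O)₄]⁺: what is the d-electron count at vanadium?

d²

Ligand charges: each cyanide is −1; water is neutral. With an overall charge of +1 the vanadium centre must be in the +3 oxidation state.
Group 5 minus oxidation state 3 gives a d² configuration.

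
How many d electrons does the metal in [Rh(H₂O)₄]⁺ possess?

Water is neutral; balancing the +1 overall charge requires Rh(I).
Rh sits in group 9, so the d-electron count is 9 − 1 = 8.

d8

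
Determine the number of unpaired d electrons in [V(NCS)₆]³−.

Summing ligand charges against the −3 overall charge gives an oxidation state of +3 for vanadium.
V sits in group 5, so the d-electron count is 5 − 3 = 2.
In an octahedral field the d² configuration is t₂g²e_g⁰ (only one arrangement possible), giving 2 unpaired electrons.

2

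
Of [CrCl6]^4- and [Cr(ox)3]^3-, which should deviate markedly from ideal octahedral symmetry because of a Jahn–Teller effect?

[CrCl6]^4-

[CrCl6]^4-: Ligand charges: each chloride is −1. With an overall charge of −4 the chromium centre must be in the +2 oxidation state. Cr sits in group 6, so the d-electron count is 6 − 2 = 4. Chloride is a weak-field ligand for a first-row metal, so the complex is high-spin. The t₂g³e_g¹ (high-spin) configuration has an unevenly filled e_g set; the Jahn–Teller theorem predicts a tetragonal distortion (typically axial elongation) to lift the degeneracy.
[Cr(ox)3]^3-: Each oxalate is −2; balancing the −3 overall charge requires Cr(III). Group 6 minus oxidation state 3 gives a d³ configuration. The d³ configuration leaves the e_g set evenly filled (or empty) — no strong Jahn–Teller driving force.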